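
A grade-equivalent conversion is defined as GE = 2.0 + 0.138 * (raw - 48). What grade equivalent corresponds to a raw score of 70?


raw - median = 70 - 48 = 22
slope * diff = 0.138 * 22 = 3.036
GE = 2.0 + 3.036
GE = 5.036

5.036


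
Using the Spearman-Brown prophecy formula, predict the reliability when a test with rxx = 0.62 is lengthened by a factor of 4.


r_new = (n * rxx) / (1 + (n-1) * rxx)
r_new = (4 * 0.62) / (1 + 3 * 0.62)
r_new = 2.48 / 2.86
r_new = 0.8671

0.8671


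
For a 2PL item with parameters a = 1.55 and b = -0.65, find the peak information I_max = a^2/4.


For 2PL, max info at theta = b = -0.65
I_max = a^2 / 4 = 1.55^2 / 4
= 2.4025 / 4
I_max = 0.6006

0.6006


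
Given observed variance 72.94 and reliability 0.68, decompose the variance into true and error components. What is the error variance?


var_true = rxx * var_obs = 0.68 * 72.94 = 49.5992
var_error = var_obs - var_true
var_error = 72.94 - 49.5992
var_error = 23.3408

23.3408


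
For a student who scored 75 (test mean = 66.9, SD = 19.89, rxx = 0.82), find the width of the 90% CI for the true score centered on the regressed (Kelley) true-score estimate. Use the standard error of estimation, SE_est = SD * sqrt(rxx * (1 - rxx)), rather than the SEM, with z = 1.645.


True score estimate = 0.82*75 + 0.18*66.9 = 73.542
SE_est = SD * sqrt(rxx * (1 - rxx)) = 19.89 * sqrt(0.82 * 0.18) = 19.89 * sqrt(0.1476) = 7.641488
CI = T_est +/- z * SE_est, so width = 2 * z * SE_est = 2 * 1.645 * 7.641488
Width = 25.1405

25.1405


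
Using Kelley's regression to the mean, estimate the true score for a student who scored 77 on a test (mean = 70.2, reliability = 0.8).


T_est = rxx * X + (1 - rxx) * mean
T_est = 0.8 * 77 + 0.2 * 70.2
T_est = 61.6 + 14.04
T_est = 75.64

75.64


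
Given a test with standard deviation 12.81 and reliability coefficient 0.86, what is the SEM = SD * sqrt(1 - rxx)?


SEM = SD * sqrt(1 - rxx)
SEM = 12.81 * sqrt(1 - 0.86)
SEM = 12.81 * sqrt(0.14) = 12.81 * 0.374166
SEM = 4.7931

4.7931


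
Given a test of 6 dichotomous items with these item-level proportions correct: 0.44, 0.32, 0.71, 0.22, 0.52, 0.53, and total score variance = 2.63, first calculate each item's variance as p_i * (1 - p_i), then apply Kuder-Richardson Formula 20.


For each item, compute p_i * q_i:
  Item 1: 0.44 * 0.56 = 0.2464
  Item 2: 0.32 * 0.68 = 0.2176
  Item 3: 0.71 * 0.29 = 0.2059
  Item 4: 0.22 * 0.78 = 0.1716
  Item 5: 0.52 * 0.48 = 0.2496
  Item 6: 0.53 * 0.47 = 0.2491
Sum(p_i * q_i) = 0.2464 + 0.2176 + 0.2059 + 0.1716 + 0.2496 + 0.2491 = 1.3402
KR-20 = (k/(k-1)) * (1 - Sum(p_i*q_i) / Var_total)
= (6/5) * (1 - 1.3402/2.63)
= 1.2 * 0.4904
KR-20 = 0.5885

0.5885


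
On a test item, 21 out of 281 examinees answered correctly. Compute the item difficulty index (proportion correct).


Item difficulty p = number correct / total examinees
p = 21 / 281
p = 0.0747

0.0747


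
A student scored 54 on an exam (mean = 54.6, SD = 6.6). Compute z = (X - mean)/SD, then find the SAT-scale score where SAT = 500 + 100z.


z = (X - mean) / SD = (54 - 54.6) / 6.6
z = -0.6 / 6.6
z = -0.0909
SAT-scale = SAT = 500 + 100z
Carry z at full precision (z = -0.6 / 6.6) into the conversion:
SAT-scale = 500 + 100 * (-0.6 / 6.6) = 500 + -60 / 6.6
SAT-scale = 500 + -9.0909
SAT-scale = 490.9091

490.9091


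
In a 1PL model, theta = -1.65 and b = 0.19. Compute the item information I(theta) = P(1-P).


P = 1/(1+exp(-(-1.65-0.19))) = 0.1371
I = P*(1-P) = 0.1371 * 0.8629
I = 0.1183

0.1183


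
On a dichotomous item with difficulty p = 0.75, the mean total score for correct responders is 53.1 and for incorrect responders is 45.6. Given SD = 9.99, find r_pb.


q = 1 - p = 0.25
rpb = ((M1 - M0) / SD) * sqrt(p * q)
rpb = ((53.1 - 45.6) / 9.99) * sqrt(0.75 * 0.25)
rpb = 0.3251

0.3251


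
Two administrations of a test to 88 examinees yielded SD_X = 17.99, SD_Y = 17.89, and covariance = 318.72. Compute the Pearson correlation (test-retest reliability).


r = cov(X,Y) / (SD_X * SD_Y)
r = 318.72 / (17.99 * 17.89)
r = 318.72 / 321.8411
r = 0.9903

0.9903


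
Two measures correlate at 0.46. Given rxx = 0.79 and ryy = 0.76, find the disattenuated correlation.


r_corrected = rxy / sqrt(rxx * ryy)
= 0.46 / sqrt(0.79 * 0.76)
= 0.46 / sqrt(0.6004)
= 0.46 / 0.774855
r_corrected = 0.5937

0.5937


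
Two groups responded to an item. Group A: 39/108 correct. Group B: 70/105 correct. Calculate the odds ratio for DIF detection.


Odds_A = 39/69 = 0.5652
Odds_B = 70/35 = 2.0
OR = Odds_A / Odds_B = 0.5652 / 2.0
Exactly, OR = (39 * 35) / (69 * 70) = 1365 / 4830
OR = 0.2826

0.2826


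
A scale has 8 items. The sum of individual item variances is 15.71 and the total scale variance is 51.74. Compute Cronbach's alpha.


alpha = (k/(k-1)) * (1 - sum(si^2)/s_total^2)
= (8/7) * (1 - 15.71/51.74)
alpha = 0.7958

0.7958


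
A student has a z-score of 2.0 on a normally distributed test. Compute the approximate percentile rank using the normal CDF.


CDF(z) = 0.5 * (1 + erf(z/sqrt(2)))
erf(1.4142) = 0.9545
CDF = 0.9772
Percentile rank = 0.9772 * 100 = 97.72

97.72


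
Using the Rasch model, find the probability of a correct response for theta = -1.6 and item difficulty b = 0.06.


theta - b = -1.6 - 0.06 = -1.66
exp(-(theta - b)) = exp(1.66) = 5.2593
P = 1 / (1 + 5.2593)
P = 0.1598

0.1598


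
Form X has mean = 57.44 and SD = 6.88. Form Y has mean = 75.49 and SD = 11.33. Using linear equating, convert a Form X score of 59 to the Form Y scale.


slope = SD_Y / SD_X = 11.33 / 6.88 ~ 1.6468
intercept = mean_Y - slope * mean_X = 75.49 - (11.33 / 6.88) * 57.44 ~ -19.1023
Y = slope * X + intercept. To avoid rounding drift from the rounded slope/intercept, evaluate the equivalent form Y = mean_Y + SD_Y * (X - mean_X) / SD_X at full precision:
Y = 75.49 + 11.33 * (59 - 57.44) / 6.88
Y = 75.49 + 11.33 * 1.56 / 6.88
Y = 75.49 + 17.6748 / 6.88
Y = 75.49 + 2.569
Y = 78.059

78.059


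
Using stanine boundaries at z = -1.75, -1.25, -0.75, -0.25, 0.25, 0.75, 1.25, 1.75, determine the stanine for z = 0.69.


Stanine boundaries: [-1.75, -1.25, -0.75, -0.25, 0.25, 0.75, 1.25, 1.75]
z = 0.69
Check each boundary:
  z >= -1.75 -> could be stanine 2
  z >= -1.25 -> could be stanine 3
  z >= -0.75 -> could be stanine 4
  z >= -0.25 -> could be stanine 5
  z >= 0.25 -> could be stanine 6
  z < 0.75
  z < 1.25
  z < 1.75
Highest qualifying boundary gives stanine = 6

6


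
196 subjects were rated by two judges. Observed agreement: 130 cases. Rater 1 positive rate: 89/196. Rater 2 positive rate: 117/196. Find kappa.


P_o = 130/196 = 0.663265
P_e = (89*117 + 107*79) / 38416 = 0.491097
kappa = (P_o - P_e) / (1 - P_e)
kappa = (0.663265 - 0.491097) / (1 - 0.491097)
kappa = 0.3383

0.3383


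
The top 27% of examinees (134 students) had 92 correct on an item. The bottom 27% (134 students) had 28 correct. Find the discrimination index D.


p_upper = 92/134 = 0.6866
p_lower = 28/134 = 0.209
D = 0.6866 - 0.209 = 0.4776

0.4776


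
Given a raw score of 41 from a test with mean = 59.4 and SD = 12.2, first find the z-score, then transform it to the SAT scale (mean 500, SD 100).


z = (X - mean) / SD = (41 - 59.4) / 12.2
z = -18.4 / 12.2
z = -1.5082
SAT-scale = SAT = 500 + 100z
Carry z at full precision (z = -18.4 / 12.2) into the conversion:
SAT-scale = 500 + 100 * (-18.4 / 12.2) = 500 + -1840 / 12.2
SAT-scale = 500 + -150.8197
SAT-scale = 349.1803

349.1803


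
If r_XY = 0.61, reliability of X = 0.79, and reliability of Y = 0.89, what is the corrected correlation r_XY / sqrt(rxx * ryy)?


r_corrected = rxy / sqrt(rxx * ryy)
= 0.61 / sqrt(0.79 * 0.89)
= 0.61 / sqrt(0.7031)
= 0.61 / 0.838511
r_corrected = 0.7275

0.7275


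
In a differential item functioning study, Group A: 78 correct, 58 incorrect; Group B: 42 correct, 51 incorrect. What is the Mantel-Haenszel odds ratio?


Odds_A = 78/58 = 1.3448
Odds_B = 42/51 = 0.8235
OR = Odds_A / Odds_B = 1.3448 / 0.8235
Exactly, OR = (78 * 51) / (58 * 42) = 3978 / 2436
OR = 1.633

1.633


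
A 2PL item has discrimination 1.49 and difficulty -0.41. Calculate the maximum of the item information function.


For 2PL, max info at theta = b = -0.41
I_max = a^2 / 4 = 1.49^2 / 4
= 2.2201 / 4
I_max = 0.555

0.555


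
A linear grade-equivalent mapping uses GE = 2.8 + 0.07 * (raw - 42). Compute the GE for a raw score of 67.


raw - median = 67 - 42 = 25
slope * diff = 0.07 * 25 = 1.75
GE = 2.8 + 1.75
GE = 4.55

4.55


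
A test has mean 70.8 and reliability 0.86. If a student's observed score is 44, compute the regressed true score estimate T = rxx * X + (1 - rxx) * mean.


T_est = rxx * X + (1 - rxx) * mean
T_est = 0.86 * 44 + 0.14 * 70.8
T_est = 37.84 + 9.912
T_est = 47.752

47.752


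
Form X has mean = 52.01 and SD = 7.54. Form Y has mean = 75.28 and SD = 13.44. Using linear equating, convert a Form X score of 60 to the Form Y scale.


slope = SD_Y / SD_X = 13.44 / 7.54 ~ 1.7825
intercept = mean_Y - slope * mean_X = 75.28 - (13.44 / 7.54) * 52.01 ~ -17.4275
Y = slope * X + intercept. To avoid rounding drift from the rounded slope/intercept, evaluate the equivalent form Y = mean_Y + SD_Y * (X - mean_X) / SD_X at full precision:
Y = 75.28 + 13.44 * (60 - 52.01) / 7.54
Y = 75.28 + 13.44 * 7.99 / 7.54
Y = 75.28 + 107.3856 / 7.54
Y = 75.28 + 14.2421
Y = 89.5221

89.5221


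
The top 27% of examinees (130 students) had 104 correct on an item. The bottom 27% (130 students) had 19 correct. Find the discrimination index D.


p_upper = 104/130 = 0.8
p_lower = 19/130 = 0.1462
D = 0.8 - 0.1462 = 0.6538

0.6538


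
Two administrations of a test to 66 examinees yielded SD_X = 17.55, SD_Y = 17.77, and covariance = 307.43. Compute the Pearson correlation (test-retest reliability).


r = cov(X,Y) / (SD_X * SD_Y)
r = 307.43 / (17.55 * 17.77)
r = 307.43 / 311.8635
r = 0.9858

0.9858


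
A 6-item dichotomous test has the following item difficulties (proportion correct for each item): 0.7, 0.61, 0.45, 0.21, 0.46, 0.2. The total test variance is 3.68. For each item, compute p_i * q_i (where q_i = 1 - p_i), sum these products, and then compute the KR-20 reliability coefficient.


For each item, compute p_i * q_i:
  Item 1: 0.7 * 0.3 = 0.21
  Item 2: 0.61 * 0.39 = 0.2379
  Item 3: 0.45 * 0.55 = 0.2475
  Item 4: 0.21 * 0.79 = 0.1659
  Item 5: 0.46 * 0.54 = 0.2484
  Item 6: 0.2 * 0.8 = 0.16
Sum(p_i * q_i) = 0.21 + 0.2379 + 0.2475 + 0.1659 + 0.2484 + 0.16 = 1.2697
KR-20 = (k/(k-1)) * (1 - Sum(p_i*q_i) / Var_total)
= (6/5) * (1 - 1.2697/3.68)
= 1.2 * 0.655
KR-20 = 0.786

0.786


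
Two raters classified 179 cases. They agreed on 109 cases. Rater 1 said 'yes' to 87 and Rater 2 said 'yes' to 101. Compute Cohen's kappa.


P_o = 109/179 = 0.608939
P_e = (87*101 + 92*78) / 32041 = 0.498205
kappa = (P_o - P_e) / (1 - P_e)
kappa = (0.608939 - 0.498205) / (1 - 0.498205)
kappa = 0.2207

0.2207


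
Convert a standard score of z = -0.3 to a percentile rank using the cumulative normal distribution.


CDF(z) = 0.5 * (1 + erf(z/sqrt(2)))
erf(-0.2121) = -0.2358
CDF = 0.3821
Percentile rank = 0.3821 * 100 = 38.21

38.21


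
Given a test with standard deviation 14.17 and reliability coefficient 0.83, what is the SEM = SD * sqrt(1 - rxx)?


SEM = SD * sqrt(1 - rxx)
SEM = 14.17 * sqrt(1 - 0.83)
SEM = 14.17 * sqrt(0.17) = 14.17 * 0.412311
SEM = 5.8424

5.8424


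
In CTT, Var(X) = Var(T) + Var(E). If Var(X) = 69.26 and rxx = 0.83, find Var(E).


var_true = rxx * var_obs = 0.83 * 69.26 = 57.4858
var_error = var_obs - var_true
var_error = 69.26 - 57.4858
var_error = 11.7742

11.7742


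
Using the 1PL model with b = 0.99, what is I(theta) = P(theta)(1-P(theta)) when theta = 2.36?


P = 1/(1+exp(-(2.36-0.99))) = 0.7974
I = P*(1-P) = 0.7974 * 0.2026
I = 0.1616

0.1616


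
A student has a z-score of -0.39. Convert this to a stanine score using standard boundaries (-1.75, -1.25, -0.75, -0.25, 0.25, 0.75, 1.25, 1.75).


Stanine boundaries: [-1.75, -1.25, -0.75, -0.25, 0.25, 0.75, 1.25, 1.75]
z = -0.39
Check each boundary:
  z >= -1.75 -> could be stanine 2
  z >= -1.25 -> could be stanine 3
  z >= -0.75 -> could be stanine 4
  z < -0.25
  z < 0.25
  z < 0.75
  z < 1.25
  z < 1.75
Highest qualifying boundary gives stanine = 4

4


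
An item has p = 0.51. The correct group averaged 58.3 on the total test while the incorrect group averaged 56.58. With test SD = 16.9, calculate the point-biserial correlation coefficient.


q = 1 - p = 0.49
rpb = ((M1 - M0) / SD) * sqrt(p * q)
rpb = ((58.3 - 56.58) / 16.9) * sqrt(0.51 * 0.49)
rpb = 0.0509

0.0509


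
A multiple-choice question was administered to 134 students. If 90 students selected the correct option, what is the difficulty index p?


Item difficulty p = number correct / total examinees
p = 90 / 134
p = 0.6716

0.6716


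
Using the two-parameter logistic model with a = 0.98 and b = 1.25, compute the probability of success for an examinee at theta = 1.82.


a*(theta - b) = 0.98 * (1.82 - 1.25) = 0.5586
exp(-0.5586) = 0.572
P = 1 / (1 + 0.572)
P = 0.6361

0.6361


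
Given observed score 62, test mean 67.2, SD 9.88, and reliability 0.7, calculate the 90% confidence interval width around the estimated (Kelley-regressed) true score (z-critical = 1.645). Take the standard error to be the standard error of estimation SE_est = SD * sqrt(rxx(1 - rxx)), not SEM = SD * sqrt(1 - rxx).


True score estimate = 0.7*62 + 0.3*67.2 = 63.56
SE_est = SD * sqrt(rxx * (1 - rxx)) = 9.88 * sqrt(0.7 * 0.3) = 9.88 * sqrt(0.21) = 4.527585
CI = T_est +/- z * SE_est, so width = 2 * z * SE_est = 2 * 1.645 * 4.527585
Width = 14.8958

14.8958


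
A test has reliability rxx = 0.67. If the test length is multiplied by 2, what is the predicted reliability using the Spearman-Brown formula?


r_new = (n * rxx) / (1 + (n-1) * rxx)
r_new = (2 * 0.67) / (1 + 1 * 0.67)
r_new = 1.34 / 1.67
r_new = 0.8024

0.8024


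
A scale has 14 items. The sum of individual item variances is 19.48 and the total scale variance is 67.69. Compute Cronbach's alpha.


alpha = (k/(k-1)) * (1 - sum(si^2)/s_total^2)
= (14/13) * (1 - 19.48/67.69)
alpha = 0.767

0.767


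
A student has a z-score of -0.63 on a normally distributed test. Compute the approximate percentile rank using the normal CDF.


CDF(z) = 0.5 * (1 + erf(z/sqrt(2)))
erf(-0.4455) = -0.4713
CDF = 0.2643
Percentile rank = 0.2643 * 100 = 26.43

26.43


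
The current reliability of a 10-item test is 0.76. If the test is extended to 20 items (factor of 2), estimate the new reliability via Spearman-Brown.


r_new = (n * rxx) / (1 + (n-1) * rxx)
r_new = (2 * 0.76) / (1 + 1 * 0.76)
r_new = 1.52 / 1.76
r_new = 0.8636

0.8636


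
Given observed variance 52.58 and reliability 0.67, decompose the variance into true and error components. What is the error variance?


var_true = rxx * var_obs = 0.67 * 52.58 = 35.2286
var_error = var_obs - var_true
var_error = 52.58 - 35.2286
var_error = 17.3514

17.3514


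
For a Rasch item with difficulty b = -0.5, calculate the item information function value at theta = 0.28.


P = 1/(1+exp(-(0.28--0.5))) = 0.6857
I = P*(1-P) = 0.6857 * 0.3143
I = 0.2155

0.2155


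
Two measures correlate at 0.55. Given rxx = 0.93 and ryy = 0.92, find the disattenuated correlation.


r_corrected = rxy / sqrt(rxx * ryy)
= 0.55 / sqrt(0.93 * 0.92)
= 0.55 / sqrt(0.8556)
= 0.55 / 0.924986
r_corrected = 0.5946

0.5946


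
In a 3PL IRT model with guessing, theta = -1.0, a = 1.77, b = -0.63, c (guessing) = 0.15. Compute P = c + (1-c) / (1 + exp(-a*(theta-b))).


logit = 1.77*(-1.0 - -0.63) = -0.6549
P* = 1/(1 + exp(--0.6549)) = 0.3419
P = 0.15 + (1 - 0.15) * 0.3419
P = 0.4406

0.4406


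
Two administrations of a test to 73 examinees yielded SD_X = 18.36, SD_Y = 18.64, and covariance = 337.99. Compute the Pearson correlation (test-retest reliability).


r = cov(X,Y) / (SD_X * SD_Y)
r = 337.99 / (18.36 * 18.64)
r = 337.99 / 342.2304
r = 0.9876

0.9876


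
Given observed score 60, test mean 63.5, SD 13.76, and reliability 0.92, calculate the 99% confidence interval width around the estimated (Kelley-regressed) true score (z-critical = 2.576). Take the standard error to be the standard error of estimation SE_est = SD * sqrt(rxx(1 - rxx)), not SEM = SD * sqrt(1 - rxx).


True score estimate = 0.92*60 + 0.08*63.5 = 60.28
SE_est = SD * sqrt(rxx * (1 - rxx)) = 13.76 * sqrt(0.92 * 0.08) = 13.76 * sqrt(0.0736) = 3.732994
CI = T_est +/- z * SE_est, so width = 2 * z * SE_est = 2 * 2.576 * 3.732994
Width = 19.2324

19.2324


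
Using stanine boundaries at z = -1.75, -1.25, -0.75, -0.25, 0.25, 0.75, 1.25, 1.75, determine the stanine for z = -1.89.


Stanine boundaries: [-1.75, -1.25, -0.75, -0.25, 0.25, 0.75, 1.25, 1.75]
z = -1.89
Check each boundary:
  z < -1.75
  z < -1.25
  z < -0.75
  z < -0.25
  z < 0.25
  z < 0.75
  z < 1.25
  z < 1.75
Highest qualifying boundary gives stanine = 1

1


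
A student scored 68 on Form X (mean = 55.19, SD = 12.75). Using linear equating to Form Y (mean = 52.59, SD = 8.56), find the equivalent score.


slope = SD_Y / SD_X = 8.56 / 12.75 ~ 0.6714
intercept = mean_Y - slope * mean_X = 52.59 - (8.56 / 12.75) * 55.19 ~ 15.5369
Y = slope * X + intercept. To avoid rounding drift from the rounded slope/intercept, evaluate the equivalent form Y = mean_Y + SD_Y * (X - mean_X) / SD_X at full precision:
Y = 52.59 + 8.56 * (68 - 55.19) / 12.75
Y = 52.59 + 8.56 * 12.81 / 12.75
Y = 52.59 + 109.6536 / 12.75
Y = 52.59 + 8.6003
Y = 61.1903

61.1903


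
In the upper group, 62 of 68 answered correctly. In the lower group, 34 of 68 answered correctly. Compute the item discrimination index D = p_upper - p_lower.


p_upper = 62/68 = 0.9118
p_lower = 34/68 = 0.5
D = 0.9118 - 0.5 = 0.4118

0.4118


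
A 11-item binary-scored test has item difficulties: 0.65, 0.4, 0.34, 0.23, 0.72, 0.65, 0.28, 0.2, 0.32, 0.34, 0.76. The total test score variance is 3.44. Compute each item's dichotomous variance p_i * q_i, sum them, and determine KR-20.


For each item, compute p_i * q_i:
  Item 1: 0.65 * 0.35 = 0.2275
  Item 2: 0.4 * 0.6 = 0.24
  Item 3: 0.34 * 0.66 = 0.2244
  Item 4: 0.23 * 0.77 = 0.1771
  Item 5: 0.72 * 0.28 = 0.2016
  Item 6: 0.65 * 0.35 = 0.2275
  Item 7: 0.28 * 0.72 = 0.2016
  Item 8: 0.2 * 0.8 = 0.16
  Item 9: 0.32 * 0.68 = 0.2176
  Item 10: 0.34 * 0.66 = 0.2244
  Item 11: 0.76 * 0.24 = 0.1824
Sum(p_i * q_i) = 0.2275 + 0.24 + 0.2244 + 0.1771 + 0.2016 + 0.2275 + 0.2016 + 0.16 + 0.2176 + 0.2244 + 0.1824 = 2.2841
KR-20 = (k/(k-1)) * (1 - Sum(p_i*q_i) / Var_total)
= (11/10) * (1 - 2.2841/3.44)
= 1.1 * 0.336
KR-20 = 0.3696

0.3696


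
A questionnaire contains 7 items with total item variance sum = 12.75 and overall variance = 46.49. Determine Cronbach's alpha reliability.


alpha = (k/(k-1)) * (1 - sum(si^2)/s_total^2)
= (7/6) * (1 - 12.75/46.49)
alpha = 0.8467

0.8467


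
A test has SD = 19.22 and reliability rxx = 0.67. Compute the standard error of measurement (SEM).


SEM = SD * sqrt(1 - rxx)
SEM = 19.22 * sqrt(1 - 0.67)
SEM = 19.22 * sqrt(0.33) = 19.22 * 0.574456
SEM = 11.041

11.041


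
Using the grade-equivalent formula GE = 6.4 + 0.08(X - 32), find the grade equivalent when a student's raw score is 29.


raw - median = 29 - 32 = -3
slope * diff = 0.08 * -3 = -0.24
GE = 6.4 + -0.24
GE = 6.16

6.16


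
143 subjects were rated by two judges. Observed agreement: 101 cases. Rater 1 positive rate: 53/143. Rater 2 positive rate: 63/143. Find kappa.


P_o = 101/143 = 0.706294
P_e = (53*63 + 90*80) / 20449 = 0.51538
kappa = (P_o - P_e) / (1 - P_e)
kappa = (0.706294 - 0.51538) / (1 - 0.51538)
kappa = 0.3939

0.3939


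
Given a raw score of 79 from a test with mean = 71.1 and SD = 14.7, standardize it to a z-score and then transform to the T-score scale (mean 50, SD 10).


z = (X - mean) / SD = (79 - 71.1) / 14.7
z = 7.9 / 14.7
z = 0.5374
T-score = T = 50 + 10z
Carry z at full precision (z = 7.9 / 14.7) into the conversion:
T-score = 50 + 10 * (7.9 / 14.7) = 50 + 79 / 14.7
T-score = 50 + 5.3741
T-score = 55.3741

55.3741


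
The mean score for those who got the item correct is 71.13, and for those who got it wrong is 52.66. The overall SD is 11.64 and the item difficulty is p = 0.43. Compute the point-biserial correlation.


q = 1 - p = 0.57
rpb = ((M1 - M0) / SD) * sqrt(p * q)
rpb = ((71.13 - 52.66) / 11.64) * sqrt(0.43 * 0.57)
rpb = 0.7856

0.7856


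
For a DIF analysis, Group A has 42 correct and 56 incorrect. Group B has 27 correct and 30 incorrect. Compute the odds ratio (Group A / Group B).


Odds_A = 42/56 = 0.75
Odds_B = 27/30 = 0.9
OR = Odds_A / Odds_B = 0.75 / 0.9
Exactly, OR = (42 * 30) / (56 * 27) = 1260 / 1512
OR = 0.8333

0.8333


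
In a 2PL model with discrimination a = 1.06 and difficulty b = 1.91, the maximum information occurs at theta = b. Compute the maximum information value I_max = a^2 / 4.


For 2PL, max info at theta = b = 1.91
I_max = a^2 / 4 = 1.06^2 / 4
= 1.1236 / 4
I_max = 0.2809

0.2809


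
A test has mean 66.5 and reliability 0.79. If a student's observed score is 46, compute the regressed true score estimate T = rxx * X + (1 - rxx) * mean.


T_est = rxx * X + (1 - rxx) * mean
T_est = 0.79 * 46 + 0.21 * 66.5
T_est = 36.34 + 13.965
T_est = 50.305

50.305


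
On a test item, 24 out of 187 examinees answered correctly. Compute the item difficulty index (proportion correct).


Item difficulty p = number correct / total examinees
p = 24 / 187
p = 0.1283

0.1283


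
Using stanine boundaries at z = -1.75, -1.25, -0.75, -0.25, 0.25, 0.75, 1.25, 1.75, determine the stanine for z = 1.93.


Stanine boundaries: [-1.75, -1.25, -0.75, -0.25, 0.25, 0.75, 1.25, 1.75]
z = 1.93
Check each boundary:
  z >= -1.75 -> could be stanine 2
  z >= -1.25 -> could be stanine 3
  z >= -0.75 -> could be stanine 4
  z >= -0.25 -> could be stanine 5
  z >= 0.25 -> could be stanine 6
  z >= 0.75 -> could be stanine 7
  z >= 1.25 -> could be stanine 8
  z >= 1.75 -> could be stanine 9
Highest qualifying boundary gives stanine = 9

9


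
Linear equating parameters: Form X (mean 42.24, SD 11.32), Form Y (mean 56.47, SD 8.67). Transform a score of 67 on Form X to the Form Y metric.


slope = SD_Y / SD_X = 8.67 / 11.32 ~ 0.7659
intercept = mean_Y - slope * mean_X = 56.47 - (8.67 / 11.32) * 42.24 ~ 24.1183
Y = slope * X + intercept. To avoid rounding drift from the rounded slope/intercept, evaluate the equivalent form Y = mean_Y + SD_Y * (X - mean_X) / SD_X at full precision:
Y = 56.47 + 8.67 * (67 - 42.24) / 11.32
Y = 56.47 + 8.67 * 24.76 / 11.32
Y = 56.47 + 214.6692 / 11.32
Y = 56.47 + 18.9637
Y = 75.4337

75.4337


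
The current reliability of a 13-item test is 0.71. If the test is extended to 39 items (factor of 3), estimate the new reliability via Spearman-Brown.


r_new = (n * rxx) / (1 + (n-1) * rxx)
r_new = (3 * 0.71) / (1 + 2 * 0.71)
r_new = 2.13 / 2.42
r_new = 0.8802

0.8802


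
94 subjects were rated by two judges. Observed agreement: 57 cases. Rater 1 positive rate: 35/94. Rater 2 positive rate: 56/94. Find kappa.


P_o = 57/94 = 0.606383
P_e = (35*56 + 59*38) / 8836 = 0.475555
kappa = (P_o - P_e) / (1 - P_e)
kappa = (0.606383 - 0.475555) / (1 - 0.475555)
kappa = 0.2495

0.2495


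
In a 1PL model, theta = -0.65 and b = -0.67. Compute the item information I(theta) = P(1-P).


P = 1/(1+exp(-(-0.65--0.67))) = 0.505
I = P*(1-P) = 0.505 * 0.495
I = 0.25

0.25


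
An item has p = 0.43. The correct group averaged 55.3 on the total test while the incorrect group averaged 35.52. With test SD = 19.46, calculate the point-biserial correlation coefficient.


q = 1 - p = 0.57
rpb = ((M1 - M0) / SD) * sqrt(p * q)
rpb = ((55.3 - 35.52) / 19.46) * sqrt(0.43 * 0.57)
rpb = 0.5032

0.5032


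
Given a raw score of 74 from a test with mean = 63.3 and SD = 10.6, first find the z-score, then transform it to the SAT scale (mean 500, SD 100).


z = (X - mean) / SD = (74 - 63.3) / 10.6
z = 10.7 / 10.6
z = 1.0094
SAT-scale = SAT = 500 + 100z
Carry z at full precision (z = 10.7 / 10.6) into the conversion:
SAT-scale = 500 + 100 * (10.7 / 10.6) = 500 + 1070 / 10.6
SAT-scale = 500 + 100.9434
SAT-scale = 600.9434

600.9434


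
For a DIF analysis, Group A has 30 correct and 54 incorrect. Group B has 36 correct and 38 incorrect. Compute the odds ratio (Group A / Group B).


Odds_A = 30/54 = 0.5556
Odds_B = 36/38 = 0.9474
OR = Odds_A / Odds_B = 0.5556 / 0.9474
Exactly, OR = (30 * 38) / (54 * 36) = 1140 / 1944
OR = 0.5864

0.5864


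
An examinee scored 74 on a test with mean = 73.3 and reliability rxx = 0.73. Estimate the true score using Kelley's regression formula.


T_est = rxx * X + (1 - rxx) * mean
T_est = 0.73 * 74 + 0.27 * 73.3
T_est = 54.02 + 19.791
T_est = 73.811

73.811


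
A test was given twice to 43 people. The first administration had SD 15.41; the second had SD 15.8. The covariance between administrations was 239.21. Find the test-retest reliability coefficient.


r = cov(X,Y) / (SD_X * SD_Y)
r = 239.21 / (15.41 * 15.8)
r = 239.21 / 243.478
r = 0.9825

0.9825


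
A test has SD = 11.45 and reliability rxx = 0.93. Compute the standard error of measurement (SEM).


SEM = SD * sqrt(1 - rxx)
SEM = 11.45 * sqrt(1 - 0.93)
SEM = 11.45 * sqrt(0.07) = 11.45 * 0.264575
SEM = 3.0294

3.0294


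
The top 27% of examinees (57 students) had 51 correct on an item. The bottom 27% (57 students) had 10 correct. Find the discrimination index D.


p_upper = 51/57 = 0.8947
p_lower = 10/57 = 0.1754
D = 0.8947 - 0.1754 = 0.7193

0.7193


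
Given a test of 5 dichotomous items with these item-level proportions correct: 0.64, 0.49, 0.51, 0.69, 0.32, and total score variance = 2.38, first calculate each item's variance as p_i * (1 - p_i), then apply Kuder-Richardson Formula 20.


For each item, compute p_i * q_i:
  Item 1: 0.64 * 0.36 = 0.2304
  Item 2: 0.49 * 0.51 = 0.2499
  Item 3: 0.51 * 0.49 = 0.2499
  Item 4: 0.69 * 0.31 = 0.2139
  Item 5: 0.32 * 0.68 = 0.2176
Sum(p_i * q_i) = 0.2304 + 0.2499 + 0.2499 + 0.2139 + 0.2176 = 1.1617
KR-20 = (k/(k-1)) * (1 - Sum(p_i*q_i) / Var_total)
= (5/4) * (1 - 1.1617/2.38)
= 1.25 * 0.5119
KR-20 = 0.6399

0.6399


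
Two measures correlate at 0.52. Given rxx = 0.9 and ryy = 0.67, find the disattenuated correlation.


r_corrected = rxy / sqrt(rxx * ryy)
= 0.52 / sqrt(0.9 * 0.67)
= 0.52 / sqrt(0.603)
= 0.52 / 0.776531
r_corrected = 0.6696

0.6696


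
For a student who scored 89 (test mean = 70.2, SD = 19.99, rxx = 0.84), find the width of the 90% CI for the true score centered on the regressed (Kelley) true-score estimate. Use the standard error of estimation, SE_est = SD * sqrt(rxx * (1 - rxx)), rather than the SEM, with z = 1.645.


True score estimate = 0.84*89 + 0.16*70.2 = 85.992
SE_est = SD * sqrt(rxx * (1 - rxx)) = 19.99 * sqrt(0.84 * 0.16) = 19.99 * sqrt(0.1344) = 7.328455
CI = T_est +/- z * SE_est, so width = 2 * z * SE_est = 2 * 1.645 * 7.328455
Width = 24.1106

24.1106


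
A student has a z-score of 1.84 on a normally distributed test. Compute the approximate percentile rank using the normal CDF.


CDF(z) = 0.5 * (1 + erf(z/sqrt(2)))
erf(1.3011) = 0.9342
CDF = 0.9671
Percentile rank = 0.9671 * 100 = 96.71

96.71


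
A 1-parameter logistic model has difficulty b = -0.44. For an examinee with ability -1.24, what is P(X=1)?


theta - b = -1.24 - -0.44 = -0.8
exp(-(theta - b)) = exp(0.8) = 2.2255
P = 1 / (1 + 2.2255)
P = 0.31

0.31


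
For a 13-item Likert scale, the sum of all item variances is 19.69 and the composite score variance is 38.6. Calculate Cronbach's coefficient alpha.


alpha = (k/(k-1)) * (1 - sum(si^2)/s_total^2)
= (13/12) * (1 - 19.69/38.6)
alpha = 0.5307

0.5307


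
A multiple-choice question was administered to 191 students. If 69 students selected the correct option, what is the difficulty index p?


Item difficulty p = number correct / total examinees
p = 69 / 191
p = 0.3613

0.3613


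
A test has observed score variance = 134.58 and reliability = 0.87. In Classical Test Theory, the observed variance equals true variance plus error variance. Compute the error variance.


var_true = rxx * var_obs = 0.87 * 134.58 = 117.0846
var_error = var_obs - var_true
var_error = 134.58 - 117.0846
var_error = 17.4954

17.4954


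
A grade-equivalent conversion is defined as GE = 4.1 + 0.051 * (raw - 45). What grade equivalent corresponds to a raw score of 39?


raw - median = 39 - 45 = -6
slope * diff = 0.051 * -6 = -0.306
GE = 4.1 + -0.306
GE = 3.794

3.794


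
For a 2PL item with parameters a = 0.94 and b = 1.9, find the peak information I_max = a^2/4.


For 2PL, max info at theta = b = 1.9
I_max = a^2 / 4 = 0.94^2 / 4
= 0.8836 / 4
I_max = 0.2209

0.2209


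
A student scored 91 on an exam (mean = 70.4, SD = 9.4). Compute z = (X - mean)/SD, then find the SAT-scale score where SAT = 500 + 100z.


z = (X - mean) / SD = (91 - 70.4) / 9.4
z = 20.6 / 9.4
z = 2.1915
SAT-scale = SAT = 500 + 100z
Carry z at full precision (z = 20.6 / 9.4) into the conversion:
SAT-scale = 500 + 100 * (20.6 / 9.4) = 500 + 2060 / 9.4
SAT-scale = 500 + 219.1489
SAT-scale = 719.1489

719.1489


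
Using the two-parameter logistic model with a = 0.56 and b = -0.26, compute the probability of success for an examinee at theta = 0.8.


a*(theta - b) = 0.56 * (0.8 - -0.26) = 0.5936
exp(-0.5936) = 0.5523
P = 1 / (1 + 0.5523)
P = 0.6442

0.6442


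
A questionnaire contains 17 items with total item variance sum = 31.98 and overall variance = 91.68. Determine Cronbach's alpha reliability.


alpha = (k/(k-1)) * (1 - sum(si^2)/s_total^2)
= (17/16) * (1 - 31.98/91.68)
alpha = 0.6919

0.6919


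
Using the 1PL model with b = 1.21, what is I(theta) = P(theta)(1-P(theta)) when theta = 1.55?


P = 1/(1+exp(-(1.55-1.21))) = 0.5842
I = P*(1-P) = 0.5842 * 0.4158
I = 0.2429

0.2429


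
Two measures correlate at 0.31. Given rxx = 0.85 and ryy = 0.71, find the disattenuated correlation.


r_corrected = rxy / sqrt(rxx * ryy)
= 0.31 / sqrt(0.85 * 0.71)
= 0.31 / sqrt(0.6035)
= 0.31 / 0.776853
r_corrected = 0.399

0.399


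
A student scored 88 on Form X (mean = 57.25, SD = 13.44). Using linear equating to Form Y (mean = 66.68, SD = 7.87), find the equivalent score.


slope = SD_Y / SD_X = 7.87 / 13.44 ~ 0.5856
intercept = mean_Y - slope * mean_X = 66.68 - (7.87 / 13.44) * 57.25 ~ 33.1564
Y = slope * X + intercept. To avoid rounding drift from the rounded slope/intercept, evaluate the equivalent form Y = mean_Y + SD_Y * (X - mean_X) / SD_X at full precision:
Y = 66.68 + 7.87 * (88 - 57.25) / 13.44
Y = 66.68 + 7.87 * 30.75 / 13.44
Y = 66.68 + 242.0025 / 13.44
Y = 66.68 + 18.0061
Y = 84.6861

84.6861


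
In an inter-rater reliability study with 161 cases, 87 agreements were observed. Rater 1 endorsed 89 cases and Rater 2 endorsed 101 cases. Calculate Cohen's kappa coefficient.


P_o = 87/161 = 0.540373
P_e = (89*101 + 72*60) / 25921 = 0.513445
kappa = (P_o - P_e) / (1 - P_e)
kappa = (0.540373 - 0.513445) / (1 - 0.513445)
kappa = 0.0553

0.0553


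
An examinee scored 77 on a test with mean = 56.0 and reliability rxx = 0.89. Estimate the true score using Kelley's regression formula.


T_est = rxx * X + (1 - rxx) * mean
T_est = 0.89 * 77 + 0.11 * 56.0
T_est = 68.53 + 6.16
T_est = 74.69

74.69


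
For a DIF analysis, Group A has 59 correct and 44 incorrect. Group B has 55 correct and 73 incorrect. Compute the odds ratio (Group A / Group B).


Odds_A = 59/44 = 1.3409
Odds_B = 55/73 = 0.7534
OR = Odds_A / Odds_B = 1.3409 / 0.7534
Exactly, OR = (59 * 73) / (44 * 55) = 4307 / 2420
OR = 1.7798

1.7798


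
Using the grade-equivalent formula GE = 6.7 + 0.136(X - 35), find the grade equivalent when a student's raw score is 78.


raw - median = 78 - 35 = 43
slope * diff = 0.136 * 43 = 5.848
GE = 6.7 + 5.848
GE = 12.548

12.548


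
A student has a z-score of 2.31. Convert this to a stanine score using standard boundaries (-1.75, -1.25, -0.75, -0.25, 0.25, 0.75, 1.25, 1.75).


Stanine boundaries: [-1.75, -1.25, -0.75, -0.25, 0.25, 0.75, 1.25, 1.75]
z = 2.31
Check each boundary:
  z >= -1.75 -> could be stanine 2
  z >= -1.25 -> could be stanine 3
  z >= -0.75 -> could be stanine 4
  z >= -0.25 -> could be stanine 5
  z >= 0.25 -> could be stanine 6
  z >= 0.75 -> could be stanine 7
  z >= 1.25 -> could be stanine 8
  z >= 1.75 -> could be stanine 9
Highest qualifying boundary gives stanine = 9

9


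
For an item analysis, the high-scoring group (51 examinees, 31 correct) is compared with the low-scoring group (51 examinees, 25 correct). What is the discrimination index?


p_upper = 31/51 = 0.6078
p_lower = 25/51 = 0.4902
D = 0.6078 - 0.4902 = 0.1176

0.1176


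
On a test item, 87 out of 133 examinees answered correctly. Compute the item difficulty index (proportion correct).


Item difficulty p = number correct / total examinees
p = 87 / 133
p = 0.6541

0.6541


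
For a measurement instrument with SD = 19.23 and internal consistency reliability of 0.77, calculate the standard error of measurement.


SEM = SD * sqrt(1 - rxx)
SEM = 19.23 * sqrt(1 - 0.77)
SEM = 19.23 * sqrt(0.23) = 19.23 * 0.479583
SEM = 9.2224

9.2224


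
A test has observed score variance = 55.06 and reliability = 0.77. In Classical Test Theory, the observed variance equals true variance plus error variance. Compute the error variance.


var_true = rxx * var_obs = 0.77 * 55.06 = 42.3962
var_error = var_obs - var_true
var_error = 55.06 - 42.3962
var_error = 12.6638

12.6638


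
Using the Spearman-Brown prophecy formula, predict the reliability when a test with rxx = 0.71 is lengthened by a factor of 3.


r_new = (n * rxx) / (1 + (n-1) * rxx)
r_new = (3 * 0.71) / (1 + 2 * 0.71)
r_new = 2.13 / 2.42
r_new = 0.8802

0.8802


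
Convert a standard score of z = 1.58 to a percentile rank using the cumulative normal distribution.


CDF(z) = 0.5 * (1 + erf(z/sqrt(2)))
erf(1.1172) = 0.8859
CDF = 0.9429
Percentile rank = 0.9429 * 100 = 94.29

94.29


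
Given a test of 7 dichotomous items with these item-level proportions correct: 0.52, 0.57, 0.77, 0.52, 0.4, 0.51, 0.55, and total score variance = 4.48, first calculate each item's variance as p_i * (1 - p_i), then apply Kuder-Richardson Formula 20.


For each item, compute p_i * q_i:
  Item 1: 0.52 * 0.48 = 0.2496
  Item 2: 0.57 * 0.43 = 0.2451
  Item 3: 0.77 * 0.23 = 0.1771
  Item 4: 0.52 * 0.48 = 0.2496
  Item 5: 0.4 * 0.6 = 0.24
  Item 6: 0.51 * 0.49 = 0.2499
  Item 7: 0.55 * 0.45 = 0.2475
Sum(p_i * q_i) = 0.2496 + 0.2451 + 0.1771 + 0.2496 + 0.24 + 0.2499 + 0.2475 = 1.6588
KR-20 = (k/(k-1)) * (1 - Sum(p_i*q_i) / Var_total)
= (7/6) * (1 - 1.6588/4.48)
= 1.1667 * 0.6297
KR-20 = 0.7347

0.7347


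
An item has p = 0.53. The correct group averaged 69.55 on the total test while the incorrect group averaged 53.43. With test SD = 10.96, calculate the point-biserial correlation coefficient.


q = 1 - p = 0.47
rpb = ((M1 - M0) / SD) * sqrt(p * q)
rpb = ((69.55 - 53.43) / 10.96) * sqrt(0.53 * 0.47)
rpb = 0.7341

0.7341


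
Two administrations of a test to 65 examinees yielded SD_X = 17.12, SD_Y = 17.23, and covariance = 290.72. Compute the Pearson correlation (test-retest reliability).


r = cov(X,Y) / (SD_X * SD_Y)
r = 290.72 / (17.12 * 17.23)
r = 290.72 / 294.9776
r = 0.9856

0.9856


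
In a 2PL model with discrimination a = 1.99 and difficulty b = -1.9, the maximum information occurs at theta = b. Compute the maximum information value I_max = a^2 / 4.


For 2PL, max info at theta = b = -1.9
I_max = a^2 / 4 = 1.99^2 / 4
= 3.9601 / 4
I_max = 0.99

0.99


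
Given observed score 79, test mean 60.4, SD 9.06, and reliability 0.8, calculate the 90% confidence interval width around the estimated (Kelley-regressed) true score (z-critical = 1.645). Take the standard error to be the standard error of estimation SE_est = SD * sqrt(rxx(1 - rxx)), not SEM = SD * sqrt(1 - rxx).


True score estimate = 0.8*79 + 0.2*60.4 = 75.28
SE_est = SD * sqrt(rxx * (1 - rxx)) = 9.06 * sqrt(0.8 * 0.2) = 9.06 * sqrt(0.16) = 3.624
CI = T_est +/- z * SE_est, so width = 2 * z * SE_est = 2 * 1.645 * 3.624
Width = 11.923

11.923


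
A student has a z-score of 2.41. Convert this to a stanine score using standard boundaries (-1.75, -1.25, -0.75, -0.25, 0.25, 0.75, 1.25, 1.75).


Stanine boundaries: [-1.75, -1.25, -0.75, -0.25, 0.25, 0.75, 1.25, 1.75]
z = 2.41
Check each boundary:
  z >= -1.75 -> could be stanine 2
  z >= -1.25 -> could be stanine 3
  z >= -0.75 -> could be stanine 4
  z >= -0.25 -> could be stanine 5
  z >= 0.25 -> could be stanine 6
  z >= 0.75 -> could be stanine 7
  z >= 1.25 -> could be stanine 8
  z >= 1.75 -> could be stanine 9
Highest qualifying boundary gives stanine = 9

9


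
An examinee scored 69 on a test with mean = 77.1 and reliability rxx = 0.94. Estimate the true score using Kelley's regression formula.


T_est = rxx * X + (1 - rxx) * mean
T_est = 0.94 * 69 + 0.06 * 77.1
T_est = 64.86 + 4.626
T_est = 69.486

69.486


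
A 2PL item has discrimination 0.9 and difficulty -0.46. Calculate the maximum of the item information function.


For 2PL, max info at theta = b = -0.46
I_max = a^2 / 4 = 0.9^2 / 4
= 0.81 / 4
I_max = 0.2025

0.2025


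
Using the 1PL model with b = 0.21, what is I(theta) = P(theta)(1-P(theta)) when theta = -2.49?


P = 1/(1+exp(-(-2.49-0.21))) = 0.063
I = P*(1-P) = 0.063 * 0.937
I = 0.059

0.059


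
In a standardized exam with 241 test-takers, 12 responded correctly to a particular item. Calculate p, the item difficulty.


Item difficulty p = number correct / total examinees
p = 12 / 241
p = 0.0498

0.0498


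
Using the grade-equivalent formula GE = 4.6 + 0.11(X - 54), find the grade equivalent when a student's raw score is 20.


raw - median = 20 - 54 = -34
slope * diff = 0.11 * -34 = -3.74
GE = 4.6 + -3.74
GE = 0.86

0.86


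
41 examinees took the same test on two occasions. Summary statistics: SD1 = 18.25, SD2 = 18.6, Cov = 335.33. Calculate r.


r = cov(X,Y) / (SD_X * SD_Y)
r = 335.33 / (18.25 * 18.6)
r = 335.33 / 339.45
r = 0.9879

0.9879


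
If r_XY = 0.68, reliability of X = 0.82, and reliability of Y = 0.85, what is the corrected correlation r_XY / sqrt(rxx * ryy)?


r_corrected = rxy / sqrt(rxx * ryy)
= 0.68 / sqrt(0.82 * 0.85)
= 0.68 / sqrt(0.697)
= 0.68 / 0.834865
r_corrected = 0.8145

0.8145


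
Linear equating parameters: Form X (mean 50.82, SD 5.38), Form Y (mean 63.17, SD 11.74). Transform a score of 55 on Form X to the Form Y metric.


slope = SD_Y / SD_X = 11.74 / 5.38 ~ 2.1822
intercept = mean_Y - slope * mean_X = 63.17 - (11.74 / 5.38) * 50.82 ~ -47.7272
Y = slope * X + intercept. To avoid rounding drift from the rounded slope/intercept, evaluate the equivalent form Y = mean_Y + SD_Y * (X - mean_X) / SD_X at full precision:
Y = 63.17 + 11.74 * (55 - 50.82) / 5.38
Y = 63.17 + 11.74 * 4.18 / 5.38
Y = 63.17 + 49.0732 / 5.38
Y = 63.17 + 9.1214
Y = 72.2914

72.2914


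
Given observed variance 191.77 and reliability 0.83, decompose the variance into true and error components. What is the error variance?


var_true = rxx * var_obs = 0.83 * 191.77 = 159.1691
var_error = var_obs - var_true
var_error = 191.77 - 159.1691
var_error = 32.6009

32.6009


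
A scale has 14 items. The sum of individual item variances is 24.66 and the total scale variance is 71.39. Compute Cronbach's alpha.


alpha = (k/(k-1)) * (1 - sum(si^2)/s_total^2)
= (14/13) * (1 - 24.66/71.39)
alpha = 0.7049

0.7049


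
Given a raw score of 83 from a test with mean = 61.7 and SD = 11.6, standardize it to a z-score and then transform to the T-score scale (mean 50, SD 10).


z = (X - mean) / SD = (83 - 61.7) / 11.6
z = 21.3 / 11.6
z = 1.8362
T-score = T = 50 + 10z
Carry z at full precision (z = 21.3 / 11.6) into the conversion:
T-score = 50 + 10 * (21.3 / 11.6) = 50 + 213 / 11.6
T-score = 50 + 18.3621
T-score = 68.3621

68.3621
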